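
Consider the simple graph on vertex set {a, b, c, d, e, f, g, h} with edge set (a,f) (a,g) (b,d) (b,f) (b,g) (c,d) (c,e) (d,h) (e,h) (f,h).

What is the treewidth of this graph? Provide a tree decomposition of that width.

Treewidth 2.
Bags: B1 = {c, d, e}  B2 = {d, e, h}  B3 = {b, d, h}  B4 = {b, f, h}  B5 = {b, f, g}  B6 = {a, f, g}
Tree: B1–B2, B2–B3, B3–B4, B4–B5, B5–B6

Every bag has size at most 3, so the width is 3 − 1 = 2 and tw(G) ≤ 2. Since c–e–h–d–c is a cycle in G, G is not acyclic. Forests are exactly the graphs of treewidth ≤ 1, so tw(G) ≥ 2. Therefore the treewidth is 2.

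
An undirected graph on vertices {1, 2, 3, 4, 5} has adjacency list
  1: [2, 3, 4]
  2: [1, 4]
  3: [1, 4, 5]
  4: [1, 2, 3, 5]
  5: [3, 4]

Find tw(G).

2

A width-2 tree decomposition is:
Bags: B1 = {1, 3, 4}  B2 = {3, 4, 5}  B3 = {1, 2, 4}
Tree: B1–B2, B1–B3
The largest bag has 3 vertices, giving width 2; this decomposition certifies tw(G) ≤ 2. On the other hand G contains the 3-clique {1, 2, 4}. A clique must lie in a single bag of any decomposition, so no decomposition can have width below 2. Combining the bounds, tw(G) = 2.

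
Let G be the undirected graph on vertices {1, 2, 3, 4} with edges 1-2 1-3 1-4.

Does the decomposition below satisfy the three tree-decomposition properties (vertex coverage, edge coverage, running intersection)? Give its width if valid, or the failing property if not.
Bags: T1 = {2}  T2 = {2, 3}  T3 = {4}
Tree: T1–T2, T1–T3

A tree decomposition must satisfy three properties: every vertex lies in some bag; for every edge, both endpoints lie together in some bag; and for every vertex, the bags containing it form a connected subtree. Here vertex 1 appears in no bag, so the decomposition is invalid.

No — vertex 1 appears in no bag.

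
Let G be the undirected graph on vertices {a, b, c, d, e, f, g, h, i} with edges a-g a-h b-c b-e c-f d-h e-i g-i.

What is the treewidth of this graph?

A width-1 tree decomposition is:
Bags: B1 = {d, h}  B2 = {a, h}  B3 = {a, g}  B4 = {g, i}  B5 = {e, i}  B6 = {b, e}  B7 = {b, c}  B8 = {c, f}
Tree: B1–B2, B2–B3, B3–B4, B4–B5, B5–B6, B6–B7, B7–B8
Every bag has size at most 2, so the width is 2 − 1 = 1 and tw(G) ≤ 1. G has an edge, so its treewidth is at least 1. Hence tw(G) = 1 exactly.

1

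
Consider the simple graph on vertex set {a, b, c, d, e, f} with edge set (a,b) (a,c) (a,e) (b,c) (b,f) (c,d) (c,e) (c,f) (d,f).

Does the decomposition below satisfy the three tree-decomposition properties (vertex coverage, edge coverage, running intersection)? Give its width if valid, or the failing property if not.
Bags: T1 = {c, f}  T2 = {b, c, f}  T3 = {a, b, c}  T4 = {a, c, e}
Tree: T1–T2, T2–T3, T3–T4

A tree decomposition must satisfy three properties: every vertex lies in some bag; for every edge, both endpoints lie together in some bag; and for every vertex, the bags containing it form a connected subtree. Here vertex d appears in no bag, so the decomposition is invalid.

No — vertex d appears in no bag.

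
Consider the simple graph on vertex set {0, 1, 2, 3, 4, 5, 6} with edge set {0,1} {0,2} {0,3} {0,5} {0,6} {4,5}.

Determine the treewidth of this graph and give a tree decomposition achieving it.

Treewidth 1.
One such decomposition:
Bags: B1 = {0, 1}  B2 = {0, 2}  B3 = {0, 5}  B4 = {4, 5}  B5 = {0, 6}  B6 = {0, 3}
Tree: B1–B2, B1–B3, B3–B4, B3–B5, B1–B6

The largest bag has 2 vertices, giving width 1; this decomposition certifies tw(G) ≤ 1. G has an edge, so its treewidth is at least 1. Hence tw(G) = 1 exactly.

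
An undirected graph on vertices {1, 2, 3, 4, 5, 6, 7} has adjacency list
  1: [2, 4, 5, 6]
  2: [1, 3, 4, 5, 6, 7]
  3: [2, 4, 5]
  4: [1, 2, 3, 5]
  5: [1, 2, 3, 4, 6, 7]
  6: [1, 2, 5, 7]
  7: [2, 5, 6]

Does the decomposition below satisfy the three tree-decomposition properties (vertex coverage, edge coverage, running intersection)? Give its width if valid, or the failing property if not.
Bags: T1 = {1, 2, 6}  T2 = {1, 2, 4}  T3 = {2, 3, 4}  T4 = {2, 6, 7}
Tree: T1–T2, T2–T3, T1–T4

No — vertex 5 appears in no bag.

A tree decomposition must satisfy three properties: every vertex lies in some bag; for every edge, both endpoints lie together in some bag; and for every vertex, the bags containing it form a connected subtree. Here vertex 5 appears in no bag, so the decomposition is invalid.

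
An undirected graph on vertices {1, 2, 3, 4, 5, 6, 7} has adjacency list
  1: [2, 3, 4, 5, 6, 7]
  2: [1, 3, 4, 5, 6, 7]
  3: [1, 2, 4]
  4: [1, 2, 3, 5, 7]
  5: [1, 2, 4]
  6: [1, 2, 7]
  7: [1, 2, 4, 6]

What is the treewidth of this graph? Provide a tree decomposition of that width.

The largest bag has 4 vertices, giving width 3; this decomposition certifies tw(G) ≤ 3. On the other hand G contains the 4-clique {1, 2, 3, 4}. A clique must lie in a single bag of any decomposition, so no decomposition can have width below 3. Hence tw(G) = 3 exactly.

Treewidth 3.
One such decomposition:
Bags: B1 = {1, 2, 4, 5}  B2 = {1, 2, 3, 4}  B3 = {1, 2, 4, 7}  B4 = {1, 2, 6, 7}
Tree: B1–B2, B1–B3, B3–B4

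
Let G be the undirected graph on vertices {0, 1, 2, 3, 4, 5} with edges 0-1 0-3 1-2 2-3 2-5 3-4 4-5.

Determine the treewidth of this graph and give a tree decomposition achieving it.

Treewidth 2.
One optimal decomposition is:
Bags: B1 = {2, 4, 5}  B2 = {2, 3, 4}  B3 = {1, 2, 3}  B4 = {0, 1, 3}
Tree: B1–B2, B2–B3, B3–B4

Each bag holds 3 vertices, so the decomposition has width 2, which upper-bounds the treewidth. Since 5–4–3–2–5 is a cycle in G, G is not acyclic. Forests are exactly the graphs of treewidth ≤ 1, so tw(G) ≥ 2. The upper and lower bounds meet at 2, so that is the treewidth.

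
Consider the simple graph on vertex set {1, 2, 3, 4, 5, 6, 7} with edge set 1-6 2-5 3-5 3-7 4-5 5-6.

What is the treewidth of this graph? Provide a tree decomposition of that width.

Treewidth 1.
One optimal decomposition is:
Bags: B1 = {5, 6}  B2 = {1, 6}  B3 = {3, 5}  B4 = {4, 5}  B5 = {2, 5}  B6 = {3, 7}
Tree: B1–B2, B1–B3, B3–B4, B1–B5, B3–B6

The largest bag has 2 vertices, giving width 1; this decomposition certifies tw(G) ≤ 1. Since G has at least one edge (e.g. 6–5), it is not an edgeless graph, so tw(G) ≥ 1. The upper and lower bounds meet at 1, so that is the treewidth.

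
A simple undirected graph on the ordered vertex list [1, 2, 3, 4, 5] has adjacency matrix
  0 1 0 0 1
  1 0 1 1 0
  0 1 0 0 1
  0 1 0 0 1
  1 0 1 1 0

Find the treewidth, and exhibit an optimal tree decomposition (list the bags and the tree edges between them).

Treewidth 2.
One such decomposition:
Bags: B1 = {2, 3, 5}  B2 = {1, 2, 5}  B3 = {2, 4, 5}
Tree: B1–B2, B2–B3

Each bag holds 3 vertices, so the decomposition has width 2, which upper-bounds the treewidth. Since 5–3–2–1–5 is a cycle in G, G is not acyclic. Forests are exactly the graphs of treewidth ≤ 1, so tw(G) ≥ 2. The upper and lower bounds meet at 2, so that is the treewidth.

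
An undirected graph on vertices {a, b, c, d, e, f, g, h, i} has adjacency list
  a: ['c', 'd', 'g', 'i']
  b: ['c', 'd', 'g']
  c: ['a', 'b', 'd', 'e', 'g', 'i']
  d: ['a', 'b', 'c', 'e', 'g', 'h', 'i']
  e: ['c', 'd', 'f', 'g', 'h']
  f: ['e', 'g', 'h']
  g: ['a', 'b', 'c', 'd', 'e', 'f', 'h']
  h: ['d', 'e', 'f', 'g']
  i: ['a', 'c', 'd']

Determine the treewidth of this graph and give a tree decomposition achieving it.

Treewidth 3.
One optimal decomposition is:
Bags: B1 = {c, d, e, g}  B2 = {a, c, d, g}  B3 = {d, e, g, h}  B4 = {e, f, g, h}  B5 = {a, c, d, i}  B6 = {b, c, d, g}
Tree: B1–B2, B1–B3, B3–B4, B2–B5, B2–B6

Every bag has size at most 4, so the width is 4 − 1 = 3 and tw(G) ≤ 3. For the lower bound, the 4 vertices {d, e, g, h} are pairwise adjacent, and any tree decomposition puts a clique entirely inside one bag — forcing width ≥ 3. The upper and lower bounds meet at 3, so that is the treewidth.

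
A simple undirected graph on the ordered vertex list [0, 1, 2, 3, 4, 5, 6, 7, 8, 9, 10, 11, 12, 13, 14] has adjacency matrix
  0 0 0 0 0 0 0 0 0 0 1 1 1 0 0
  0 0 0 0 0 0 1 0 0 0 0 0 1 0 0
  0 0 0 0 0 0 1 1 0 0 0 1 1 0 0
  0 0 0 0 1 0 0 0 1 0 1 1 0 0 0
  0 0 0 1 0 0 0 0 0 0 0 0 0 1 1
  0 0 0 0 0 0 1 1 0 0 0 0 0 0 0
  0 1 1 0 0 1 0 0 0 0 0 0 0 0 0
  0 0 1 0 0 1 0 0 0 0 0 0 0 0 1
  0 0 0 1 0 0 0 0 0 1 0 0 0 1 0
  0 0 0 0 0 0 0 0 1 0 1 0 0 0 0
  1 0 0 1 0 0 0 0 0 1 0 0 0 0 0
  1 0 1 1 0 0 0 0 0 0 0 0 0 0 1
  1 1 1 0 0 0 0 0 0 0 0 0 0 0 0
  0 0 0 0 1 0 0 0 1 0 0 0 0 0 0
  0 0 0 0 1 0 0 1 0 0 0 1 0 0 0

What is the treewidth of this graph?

3

A width-3 tree decomposition is:
Bags: B1 = {4, 8, 9, 13}  B2 = {3, 4, 8, 9}  B3 = {3, 4, 9, 10}  B4 = {3, 4, 10, 14}  B5 = {3, 10, 11, 14}  B6 = {0, 10, 11, 14}  B7 = {0, 7, 11, 14}  B8 = {0, 2, 7, 11}  B9 = {0, 2, 7, 12}  B10 = {2, 5, 7, 12}  B11 = {2, 5, 6, 12}  B12 = {1, 5, 6, 12}
Tree: B1–B2, B2–B3, B3–B4, B4–B5, B5–B6, B6–B7, B7–B8, B8–B9, B9–B10, B10–B11, B11–B12
The largest bag has 4 vertices, giving width 3; this decomposition certifies tw(G) ≤ 3. For the lower bound: the 4 vertex sets {8,9,13}, {4}, {3}, {0,10,11,14} are disjoint, each induces a connected subgraph, and every pair is joined by at least one edge of G. Contracting each set to a single vertex therefore yields K_{4} as a minor, and since treewidth is minor-monotone, tw(G) ≥ tw(K_{4}) = 3. Hence tw(G) = 3 exactly.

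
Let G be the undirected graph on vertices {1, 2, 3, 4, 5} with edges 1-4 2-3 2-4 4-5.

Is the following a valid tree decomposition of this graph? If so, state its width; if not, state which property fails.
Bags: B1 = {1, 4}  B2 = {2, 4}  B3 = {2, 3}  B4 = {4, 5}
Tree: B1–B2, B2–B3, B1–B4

Yes; width 1.

Checking the three conditions: (i) the bags cover all of {1, 2, 3, 4, 5}; (ii) for each edge, some bag contains both endpoints; (iii) the bags containing any fixed vertex form a subtree. All hold, so the decomposition is valid with width 2 − 1 = 1.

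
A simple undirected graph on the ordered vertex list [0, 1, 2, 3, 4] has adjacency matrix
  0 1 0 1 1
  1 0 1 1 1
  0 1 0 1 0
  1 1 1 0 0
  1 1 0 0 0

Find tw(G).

2

A width-2 tree decomposition is:
Bags: B1 = {0, 1, 3}  B2 = {1, 2, 3}  B3 = {0, 1, 4}
Tree: B1–B2, B1–B3
Every bag has size at most 3, so the width is 3 − 1 = 2 and tw(G) ≤ 2. On the other hand G contains the 3-clique {0, 1, 3}. A clique must lie in a single bag of any decomposition, so no decomposition can have width below 2. Hence tw(G) = 2 exactly.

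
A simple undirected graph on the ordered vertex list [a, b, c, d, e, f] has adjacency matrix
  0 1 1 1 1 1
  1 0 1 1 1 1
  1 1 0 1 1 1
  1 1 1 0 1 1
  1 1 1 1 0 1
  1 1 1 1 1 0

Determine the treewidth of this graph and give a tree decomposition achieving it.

Treewidth 5.
Bags: B1 = {a, b, c, d, e, f}
Tree: (single bag)

With just one bag of size 6, the width is 6 − 1 = 5, so tw(G) ≤ 5. On the other hand G contains the 6-clique {a, b, c, d, e, f}. A clique must lie in a single bag of any decomposition, so no decomposition can have width below 5. Combining the bounds, tw(G) = 5.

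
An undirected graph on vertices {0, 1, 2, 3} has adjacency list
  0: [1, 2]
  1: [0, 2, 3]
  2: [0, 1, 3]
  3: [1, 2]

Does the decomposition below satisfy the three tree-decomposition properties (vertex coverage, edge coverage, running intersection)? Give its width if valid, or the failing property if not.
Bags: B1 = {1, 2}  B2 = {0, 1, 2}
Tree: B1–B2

A tree decomposition must satisfy three properties: every vertex lies in some bag; for every edge, both endpoints lie together in some bag; and for every vertex, the bags containing it form a connected subtree. Here vertex 3 appears in no bag, so the decomposition is invalid.

No — vertex 3 appears in no bag.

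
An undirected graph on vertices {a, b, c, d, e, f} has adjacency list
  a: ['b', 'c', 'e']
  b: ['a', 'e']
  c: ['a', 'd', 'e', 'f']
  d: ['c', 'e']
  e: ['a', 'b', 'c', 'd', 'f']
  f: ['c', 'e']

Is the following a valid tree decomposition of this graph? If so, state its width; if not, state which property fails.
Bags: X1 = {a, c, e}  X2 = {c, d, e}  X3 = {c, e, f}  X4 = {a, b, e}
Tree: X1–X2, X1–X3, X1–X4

Every vertex of G appears in some bag (union = {a, b, c, d, e, f}); every edge is covered by a bag; and for each vertex v the set of bags containing v is connected in the bag tree. The decomposition is therefore valid. The largest bag has 3 vertices, so the width is 2.

Yes; width 2.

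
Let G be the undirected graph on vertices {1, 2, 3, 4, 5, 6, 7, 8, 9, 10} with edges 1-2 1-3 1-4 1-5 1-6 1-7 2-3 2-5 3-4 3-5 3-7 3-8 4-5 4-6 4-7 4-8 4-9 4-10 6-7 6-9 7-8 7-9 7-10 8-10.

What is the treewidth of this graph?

3

A width-3 tree decomposition is:
Bags: B1 = {1, 3, 4, 5}  B2 = {1, 3, 4, 7}  B3 = {3, 4, 7, 8}  B4 = {1, 2, 3, 5}  B5 = {4, 7, 8, 10}  B6 = {1, 4, 6, 7}  B7 = {4, 6, 7, 9}
Tree: B1–B2, B2–B3, B1–B4, B3–B5, B2–B6, B6–B7
Each bag holds 4 vertices, so the decomposition has width 3, which upper-bounds the treewidth. On the other hand G contains the 4-clique {1, 2, 3, 5}. A clique must lie in a single bag of any decomposition, so no decomposition can have width below 3. Therefore the treewidth is 3.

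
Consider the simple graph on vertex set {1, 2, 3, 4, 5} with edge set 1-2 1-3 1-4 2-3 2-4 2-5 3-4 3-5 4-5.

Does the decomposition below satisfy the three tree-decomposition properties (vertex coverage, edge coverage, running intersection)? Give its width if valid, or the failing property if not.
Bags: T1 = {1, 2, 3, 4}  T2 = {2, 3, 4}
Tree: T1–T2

No — vertex 5 appears in no bag.

A tree decomposition must satisfy three properties: every vertex lies in some bag; for every edge, both endpoints lie together in some bag; and for every vertex, the bags containing it form a connected subtree. Here vertex 5 appears in no bag, so the decomposition is invalid.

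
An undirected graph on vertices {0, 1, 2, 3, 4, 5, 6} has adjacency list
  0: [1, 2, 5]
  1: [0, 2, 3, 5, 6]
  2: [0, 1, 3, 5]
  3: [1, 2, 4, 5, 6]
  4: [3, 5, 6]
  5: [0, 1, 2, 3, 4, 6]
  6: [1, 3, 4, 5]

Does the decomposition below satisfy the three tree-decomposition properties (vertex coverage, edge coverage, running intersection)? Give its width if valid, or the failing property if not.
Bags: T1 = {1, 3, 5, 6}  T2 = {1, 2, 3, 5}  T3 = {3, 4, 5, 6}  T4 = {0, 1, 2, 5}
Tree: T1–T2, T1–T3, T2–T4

Yes; width 3.

Checking the three conditions: (i) the bags cover all of {0, 1, 2, 3, 4, 5, 6}; (ii) for each edge, some bag contains both endpoints; (iii) the bags containing any fixed vertex form a subtree. All hold, so the decomposition is valid with width 4 − 1 = 3.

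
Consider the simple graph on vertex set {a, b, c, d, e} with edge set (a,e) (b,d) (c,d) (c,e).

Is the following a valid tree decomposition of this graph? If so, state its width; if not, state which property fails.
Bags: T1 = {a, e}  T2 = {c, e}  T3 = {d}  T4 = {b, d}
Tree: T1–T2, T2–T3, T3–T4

A tree decomposition must satisfy three properties: every vertex lies in some bag; for every edge, both endpoints lie together in some bag; and for every vertex, the bags containing it form a connected subtree. Here edge (c,d) lies in no bag, so the decomposition is invalid.

No — edge (c,d) lies in no bag.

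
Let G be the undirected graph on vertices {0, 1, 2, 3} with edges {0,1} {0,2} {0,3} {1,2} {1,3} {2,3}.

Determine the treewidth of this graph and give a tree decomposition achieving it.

Treewidth 3.
One such decomposition:
Bags: B1 = {0, 1, 2, 3}
Tree: (single bag)

A single bag containing all 4 vertices is trivially a valid decomposition of width 3. Conversely, {0, 1, 2, 3} is a clique of size 4, and the vertices of any clique must share a bag in every tree decomposition; so some bag has ≥ 4 vertices and tw(G) ≥ 3. Therefore the treewidth is 3.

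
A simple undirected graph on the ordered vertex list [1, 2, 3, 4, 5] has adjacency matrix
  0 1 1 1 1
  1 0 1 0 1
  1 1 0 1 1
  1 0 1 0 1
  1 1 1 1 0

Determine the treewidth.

3

A width-3 tree decomposition is:
Bags: B1 = {1, 2, 3, 5}  B2 = {1, 3, 4, 5}
Tree: B1–B2
Every bag has size at most 4, so the width is 4 − 1 = 3 and tw(G) ≤ 3. For the lower bound, the 4 vertices {1, 2, 3, 5} are pairwise adjacent, and any tree decomposition puts a clique entirely inside one bag — forcing width ≥ 3. Combining the bounds, tw(G) = 3.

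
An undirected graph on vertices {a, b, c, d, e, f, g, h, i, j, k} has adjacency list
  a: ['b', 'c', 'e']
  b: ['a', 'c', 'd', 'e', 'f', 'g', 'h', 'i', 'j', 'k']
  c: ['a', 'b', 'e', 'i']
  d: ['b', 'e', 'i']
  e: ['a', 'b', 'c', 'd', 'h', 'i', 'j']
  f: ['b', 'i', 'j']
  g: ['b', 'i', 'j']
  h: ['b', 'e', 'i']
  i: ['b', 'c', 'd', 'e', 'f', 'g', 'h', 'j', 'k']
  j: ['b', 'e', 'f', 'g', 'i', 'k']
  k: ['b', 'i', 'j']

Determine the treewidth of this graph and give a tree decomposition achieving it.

Every bag has size at most 4, so the width is 4 − 1 = 3 and tw(G) ≤ 3. For the lower bound, the 4 vertices {a, b, c, e} are pairwise adjacent, and any tree decomposition puts a clique entirely inside one bag — forcing width ≥ 3. The upper and lower bounds meet at 3, so that is the treewidth.

Treewidth 3.
Bags: B1 = {b, d, e, i}  B2 = {b, e, i, j}  B3 = {b, c, e, i}  B4 = {b, i, j, k}  B5 = {b, e, h, i}  B6 = {a, b, c, e}  B7 = {b, f, i, j}  B8 = {b, g, i, j}
Tree: B1–B2, B2–B3, B2–B4, B1–B5, B3–B6, B2–B7, B4–B8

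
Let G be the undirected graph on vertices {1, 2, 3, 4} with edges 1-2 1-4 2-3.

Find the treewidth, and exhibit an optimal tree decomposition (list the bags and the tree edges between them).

Every bag has size at most 2, so the width is 2 − 1 = 1 and tw(G) ≤ 1. Since G has at least one edge (e.g. 4–1), it is not an edgeless graph, so tw(G) ≥ 1. Therefore the treewidth is 1.

Treewidth 1.
One optimal decomposition is:
Bags: B1 = {1, 4}  B2 = {1, 2}  B3 = {2, 3}
Tree: B1–B2, B2–B3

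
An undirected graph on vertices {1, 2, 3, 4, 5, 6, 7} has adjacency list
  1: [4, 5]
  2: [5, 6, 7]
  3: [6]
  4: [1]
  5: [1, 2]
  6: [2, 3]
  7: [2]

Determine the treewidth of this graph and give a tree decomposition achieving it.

Every bag has size at most 2, so the width is 2 − 1 = 1 and tw(G) ≤ 1. Since G has at least one edge (e.g. 6–2), it is not an edgeless graph, so tw(G) ≥ 1. Combining the bounds, tw(G) = 1.

Treewidth 1.
Bags: B1 = {2, 6}  B2 = {3, 6}  B3 = {2, 5}  B4 = {1, 5}  B5 = {1, 4}  B6 = {2, 7}
Tree: B1–B2, B1–B3, B3–B4, B4–B5, B3–B6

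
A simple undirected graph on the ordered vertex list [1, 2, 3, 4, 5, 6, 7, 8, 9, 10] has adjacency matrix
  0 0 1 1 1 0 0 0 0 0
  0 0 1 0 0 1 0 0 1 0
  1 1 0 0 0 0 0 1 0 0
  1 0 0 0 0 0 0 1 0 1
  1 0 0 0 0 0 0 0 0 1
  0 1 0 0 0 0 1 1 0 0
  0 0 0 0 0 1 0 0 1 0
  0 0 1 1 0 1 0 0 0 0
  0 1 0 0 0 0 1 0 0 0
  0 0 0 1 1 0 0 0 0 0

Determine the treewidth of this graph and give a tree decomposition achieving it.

Each bag holds 3 vertices, so the decomposition has width 2, which upper-bounds the treewidth. The edges 10–5–1–4–10 form a cycle, so G is not a tree and its treewidth is at least 2. Hence tw(G) = 2 exactly.

Treewidth 2.
Bags: B1 = {4, 5, 10}  B2 = {1, 4, 5}  B3 = {1, 4, 8}  B4 = {1, 3, 8}  B5 = {3, 6, 8}  B6 = {2, 3, 6}  B7 = {2, 6, 7}  B8 = {2, 7, 9}
Tree: B1–B2, B2–B3, B3–B4, B4–B5, B5–B6, B6–B7, B7–B8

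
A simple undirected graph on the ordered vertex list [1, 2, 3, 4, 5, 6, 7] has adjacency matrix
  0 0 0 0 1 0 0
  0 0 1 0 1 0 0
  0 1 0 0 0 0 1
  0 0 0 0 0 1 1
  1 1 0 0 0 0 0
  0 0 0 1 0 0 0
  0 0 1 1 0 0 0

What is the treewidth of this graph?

1

A width-1 tree decomposition is:
Bags: B1 = {4, 6}  B2 = {4, 7}  B3 = {3, 7}  B4 = {2, 3}  B5 = {2, 5}  B6 = {1, 5}
Tree: B1–B2, B2–B3, B3–B4, B4–B5, B5–B6
The largest bag has 2 vertices, giving width 1; this decomposition certifies tw(G) ≤ 1. Since G has at least one edge (e.g. 6–4), it is not an edgeless graph, so tw(G) ≥ 1. Combining the bounds, tw(G) = 1.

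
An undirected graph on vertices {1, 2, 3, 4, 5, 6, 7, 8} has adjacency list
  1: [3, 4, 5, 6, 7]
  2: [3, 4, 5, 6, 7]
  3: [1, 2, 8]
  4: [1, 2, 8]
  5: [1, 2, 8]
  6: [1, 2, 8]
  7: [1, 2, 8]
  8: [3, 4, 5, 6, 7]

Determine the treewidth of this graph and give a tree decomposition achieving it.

Every bag has size at most 4, so the width is 4 − 1 = 3 and tw(G) ≤ 3. For the lower bound: the 4 vertex sets {2,4}, {6,8}, {1}, {5} are disjoint, each induces a connected subgraph, and every pair is joined by at least one edge of G. Contracting each set to a single vertex therefore yields K_{4} as a minor, and since treewidth is minor-monotone, tw(G) ≥ tw(K_{4}) = 3. Hence tw(G) = 3 exactly.

Treewidth 3.
One optimal decomposition is:
Bags: B1 = {1, 2, 4, 8}  B2 = {1, 2, 6, 8}  B3 = {1, 2, 5, 8}  B4 = {1, 2, 3, 8}  B5 = {1, 2, 7, 8}
Tree: B1–B2, B2–B3, B3–B4, B4–B5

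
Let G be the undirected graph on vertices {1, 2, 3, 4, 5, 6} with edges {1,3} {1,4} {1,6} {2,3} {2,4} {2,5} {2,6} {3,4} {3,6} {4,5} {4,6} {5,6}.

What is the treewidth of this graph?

3

A width-3 tree decomposition is:
Bags: B1 = {1, 3, 4, 6}  B2 = {2, 3, 4, 6}  B3 = {2, 4, 5, 6}
Tree: B1–B2, B2–B3
Every bag has size at most 4, so the width is 4 − 1 = 3 and tw(G) ≤ 3. For the lower bound, the 4 vertices {1, 3, 4, 6} are pairwise adjacent, and any tree decomposition puts a clique entirely inside one bag — forcing width ≥ 3. Combining the bounds, tw(G) = 3.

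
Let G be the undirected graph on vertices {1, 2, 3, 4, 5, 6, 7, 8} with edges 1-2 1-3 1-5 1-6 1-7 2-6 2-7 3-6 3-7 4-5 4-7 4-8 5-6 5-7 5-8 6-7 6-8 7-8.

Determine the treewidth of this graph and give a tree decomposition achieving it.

Treewidth 3.
One such decomposition:
Bags: B1 = {5, 6, 7, 8}  B2 = {4, 5, 7, 8}  B3 = {1, 5, 6, 7}  B4 = {1, 3, 6, 7}  B5 = {1, 2, 6, 7}
Tree: B1–B2, B1–B3, B3–B4, B4–B5

Each bag holds 4 vertices, so the decomposition has width 3, which upper-bounds the treewidth. Conversely, {4, 5, 7, 8} is a clique of size 4, and the vertices of any clique must share a bag in every tree decomposition; so some bag has ≥ 4 vertices and tw(G) ≥ 3. The upper and lower bounds meet at 3, so that is the treewidth.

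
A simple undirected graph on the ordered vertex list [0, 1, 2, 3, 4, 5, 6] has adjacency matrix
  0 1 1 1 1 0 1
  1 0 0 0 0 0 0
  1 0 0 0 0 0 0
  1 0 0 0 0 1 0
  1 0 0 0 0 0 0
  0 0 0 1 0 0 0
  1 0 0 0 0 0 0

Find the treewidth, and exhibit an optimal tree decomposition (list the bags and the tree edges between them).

Treewidth 1.
Bags: B1 = {0, 3}  B2 = {3, 5}  B3 = {0, 2}  B4 = {0, 1}  B5 = {0, 6}  B6 = {0, 4}
Tree: B1–B2, B1–B3, B1–B4, B4–B5, B3–B6

Every bag has size at most 2, so the width is 2 − 1 = 1 and tw(G) ≤ 1. Since G has at least one edge (e.g. 0–3), it is not an edgeless graph, so tw(G) ≥ 1. The upper and lower bounds meet at 1, so that is the treewidth.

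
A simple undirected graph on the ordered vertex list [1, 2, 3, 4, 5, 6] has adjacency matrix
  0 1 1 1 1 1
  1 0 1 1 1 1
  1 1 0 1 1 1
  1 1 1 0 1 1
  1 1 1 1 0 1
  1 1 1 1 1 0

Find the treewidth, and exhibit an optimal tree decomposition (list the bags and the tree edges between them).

Treewidth 5.
One such decomposition:
Bags: B1 = {1, 2, 3, 4, 5, 6}
Tree: (single bag)

With just one bag of size 6, the width is 6 − 1 = 5, so tw(G) ≤ 5. On the other hand G contains the 6-clique {1, 2, 3, 4, 5, 6}. A clique must lie in a single bag of any decomposition, so no decomposition can have width below 5. Therefore the treewidth is 5.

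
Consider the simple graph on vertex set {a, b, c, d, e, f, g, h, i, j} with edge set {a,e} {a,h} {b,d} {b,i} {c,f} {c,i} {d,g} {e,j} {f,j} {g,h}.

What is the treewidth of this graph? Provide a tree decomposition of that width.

Each bag holds 3 vertices, so the decomposition has width 2, which upper-bounds the treewidth. The edges c–f–j–e–a–h–g–d–b–i–c form a cycle, so G is not a tree and its treewidth is at least 2. Combining the bounds, tw(G) = 2.

Treewidth 2.
Bags: B1 = {c, f, j}  B2 = {c, e, j}  B3 = {a, c, e}  B4 = {a, c, h}  B5 = {c, g, h}  B6 = {c, d, g}  B7 = {b, c, d}  B8 = {b, c, i}
Tree: B1–B2, B2–B3, B3–B4, B4–B5, B5–B6, B6–B7, B7–B8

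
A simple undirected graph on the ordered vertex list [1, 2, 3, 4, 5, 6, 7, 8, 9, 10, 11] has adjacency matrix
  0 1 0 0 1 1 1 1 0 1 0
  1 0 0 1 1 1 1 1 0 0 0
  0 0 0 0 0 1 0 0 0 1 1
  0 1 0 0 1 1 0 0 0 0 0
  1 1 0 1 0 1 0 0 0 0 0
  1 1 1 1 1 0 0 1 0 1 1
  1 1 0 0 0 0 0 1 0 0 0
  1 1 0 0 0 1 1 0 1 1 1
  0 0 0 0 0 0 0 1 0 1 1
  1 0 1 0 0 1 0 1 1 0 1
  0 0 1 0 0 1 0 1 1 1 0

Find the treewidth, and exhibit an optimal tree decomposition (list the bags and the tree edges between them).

Each bag holds 4 vertices, so the decomposition has width 3, which upper-bounds the treewidth. On the other hand G contains the 4-clique {8, 9, 10, 11}. A clique must lie in a single bag of any decomposition, so no decomposition can have width below 3. The upper and lower bounds meet at 3, so that is the treewidth.

Treewidth 3.
One such decomposition:
Bags: B1 = {6, 8, 10, 11}  B2 = {1, 6, 8, 10}  B3 = {3, 6, 10, 11}  B4 = {1, 2, 6, 8}  B5 = {1, 2, 5, 6}  B6 = {1, 2, 7, 8}  B7 = {2, 4, 5, 6}  B8 = {8, 9, 10, 11}
Tree: B1–B2, B1–B3, B2–B4, B4–B5, B4–B6, B5–B7, B1–B8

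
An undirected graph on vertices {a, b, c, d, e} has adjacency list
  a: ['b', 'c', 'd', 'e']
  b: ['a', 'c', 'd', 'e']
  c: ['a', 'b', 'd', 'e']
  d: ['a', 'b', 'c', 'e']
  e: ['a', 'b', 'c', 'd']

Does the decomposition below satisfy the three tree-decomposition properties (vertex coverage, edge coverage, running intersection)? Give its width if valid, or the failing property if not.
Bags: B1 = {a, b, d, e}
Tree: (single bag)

A tree decomposition must satisfy three properties: every vertex lies in some bag; for every edge, both endpoints lie together in some bag; and for every vertex, the bags containing it form a connected subtree. Here vertex c appears in no bag, so the decomposition is invalid.

No — vertex c appears in no bag.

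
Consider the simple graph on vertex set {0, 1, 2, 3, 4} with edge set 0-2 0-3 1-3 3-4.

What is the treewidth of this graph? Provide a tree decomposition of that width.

Treewidth 1.
One such decomposition:
Bags: B1 = {0, 3}  B2 = {0, 2}  B3 = {1, 3}  B4 = {3, 4}
Tree: B1–B2, B1–B3, B1–B4

Every bag has size at most 2, so the width is 2 − 1 = 1 and tw(G) ≤ 1. Any graph with an edge has treewidth ≥ 1, and G has the edge 3–0. Combining the bounds, tw(G) = 1.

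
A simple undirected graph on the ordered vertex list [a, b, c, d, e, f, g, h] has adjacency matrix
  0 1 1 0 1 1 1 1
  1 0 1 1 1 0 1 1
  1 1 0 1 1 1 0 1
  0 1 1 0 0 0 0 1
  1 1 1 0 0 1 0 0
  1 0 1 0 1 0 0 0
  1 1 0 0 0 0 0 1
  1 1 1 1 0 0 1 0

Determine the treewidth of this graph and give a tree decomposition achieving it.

Treewidth 3.
Bags: B1 = {a, b, c, e}  B2 = {a, c, e, f}  B3 = {a, b, c, h}  B4 = {a, b, g, h}  B5 = {b, c, d, h}
Tree: B1–B2, B1–B3, B3–B4, B3–B5

Each bag holds 4 vertices, so the decomposition has width 3, which upper-bounds the treewidth. For the lower bound, the 4 vertices {a, c, e, f} are pairwise adjacent, and any tree decomposition puts a clique entirely inside one bag — forcing width ≥ 3. Hence tw(G) = 3 exactly.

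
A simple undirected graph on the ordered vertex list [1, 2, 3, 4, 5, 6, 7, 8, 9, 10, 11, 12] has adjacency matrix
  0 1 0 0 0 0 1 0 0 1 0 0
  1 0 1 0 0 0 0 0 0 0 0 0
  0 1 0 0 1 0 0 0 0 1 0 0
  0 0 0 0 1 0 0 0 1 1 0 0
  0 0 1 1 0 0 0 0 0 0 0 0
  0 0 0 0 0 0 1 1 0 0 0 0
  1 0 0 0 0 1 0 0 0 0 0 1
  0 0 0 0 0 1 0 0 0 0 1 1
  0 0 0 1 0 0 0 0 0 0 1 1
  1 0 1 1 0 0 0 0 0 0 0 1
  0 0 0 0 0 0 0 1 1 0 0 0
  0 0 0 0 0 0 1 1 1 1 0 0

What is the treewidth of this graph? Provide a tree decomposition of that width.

Treewidth 3.
One optimal decomposition is:
Bags: B1 = {6, 8, 9, 11}  B2 = {6, 8, 9, 12}  B3 = {6, 7, 9, 12}  B4 = {4, 7, 9, 12}  B5 = {4, 7, 10, 12}  B6 = {1, 4, 7, 10}  B7 = {1, 4, 5, 10}  B8 = {1, 3, 5, 10}  B9 = {1, 2, 3, 5}
Tree: B1–B2, B2–B3, B3–B4, B4–B5, B5–B6, B6–B7, B7–B8, B8–B9

The largest bag has 4 vertices, giving width 3; this decomposition certifies tw(G) ≤ 3. For the lower bound: the 4 vertex sets {6,8,11}, {9}, {12}, {1,4,7,10} are disjoint, each induces a connected subgraph, and every pair is joined by at least one edge of G. Contracting each set to a single vertex therefore yields K_{4} as a minor, and since treewidth is minor-monotone, tw(G) ≥ tw(K_{4}) = 3. Combining the bounds, tw(G) = 3.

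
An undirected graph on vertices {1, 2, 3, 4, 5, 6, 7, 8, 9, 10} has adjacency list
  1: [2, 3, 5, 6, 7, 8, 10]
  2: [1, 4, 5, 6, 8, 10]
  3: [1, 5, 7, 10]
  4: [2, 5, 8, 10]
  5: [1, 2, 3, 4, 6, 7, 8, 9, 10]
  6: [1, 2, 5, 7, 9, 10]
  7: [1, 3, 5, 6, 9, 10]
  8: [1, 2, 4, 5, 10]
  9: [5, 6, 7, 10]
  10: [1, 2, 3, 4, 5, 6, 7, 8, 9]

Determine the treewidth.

4

A width-4 tree decomposition is:
Bags: B1 = {1, 5, 6, 7, 10}  B2 = {5, 6, 7, 9, 10}  B3 = {1, 3, 5, 7, 10}  B4 = {1, 2, 5, 6, 10}  B5 = {1, 2, 5, 8, 10}  B6 = {2, 4, 5, 8, 10}
Tree: B1–B2, B1–B3, B1–B4, B4–B5, B5–B6
The largest bag has 5 vertices, giving width 4; this decomposition certifies tw(G) ≤ 4. On the other hand G contains the 5-clique {1, 2, 5, 8, 10}. A clique must lie in a single bag of any decomposition, so no decomposition can have width below 4. Therefore the treewidth is 4.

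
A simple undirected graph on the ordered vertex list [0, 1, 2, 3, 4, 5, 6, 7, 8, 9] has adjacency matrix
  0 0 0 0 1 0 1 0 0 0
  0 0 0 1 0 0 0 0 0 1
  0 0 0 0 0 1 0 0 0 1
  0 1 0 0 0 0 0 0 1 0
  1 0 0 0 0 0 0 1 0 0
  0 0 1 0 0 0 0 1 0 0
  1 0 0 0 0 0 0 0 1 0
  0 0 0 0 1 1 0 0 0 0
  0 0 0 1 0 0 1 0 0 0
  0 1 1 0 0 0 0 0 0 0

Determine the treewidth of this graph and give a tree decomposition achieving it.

Every bag has size at most 3, so the width is 3 − 1 = 2 and tw(G) ≤ 2. The edges 6–8–3–1–9–2–5–7–4–0–6 form a cycle, so G is not a tree and its treewidth is at least 2. Hence tw(G) = 2 exactly.

Treewidth 2.
Bags: B1 = {3, 6, 8}  B2 = {1, 3, 6}  B3 = {1, 6, 9}  B4 = {2, 6, 9}  B5 = {2, 5, 6}  B6 = {5, 6, 7}  B7 = {4, 6, 7}  B8 = {0, 4, 6}
Tree: B1–B2, B2–B3, B3–B4, B4–B5, B5–B6, B6–B7, B7–B8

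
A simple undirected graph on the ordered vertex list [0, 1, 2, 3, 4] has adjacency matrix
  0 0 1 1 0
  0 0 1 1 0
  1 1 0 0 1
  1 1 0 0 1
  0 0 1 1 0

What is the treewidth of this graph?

2

A width-2 tree decomposition is:
Bags: B1 = {1, 2, 3}  B2 = {0, 2, 3}  B3 = {2, 3, 4}
Tree: B1–B2, B2–B3
The largest bag has 3 vertices, giving width 2; this decomposition certifies tw(G) ≤ 2. The edges 3–1–2–0–3 form a cycle, so G is not a tree and its treewidth is at least 2. The upper and lower bounds meet at 2, so that is the treewidth.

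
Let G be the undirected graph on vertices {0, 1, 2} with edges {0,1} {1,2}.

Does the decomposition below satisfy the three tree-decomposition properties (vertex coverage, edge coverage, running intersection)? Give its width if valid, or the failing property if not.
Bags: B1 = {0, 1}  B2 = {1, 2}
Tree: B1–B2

Yes; width 1.

Every vertex of G appears in some bag (union = {0, 1, 2}); every edge is covered by a bag; and for each vertex v the set of bags containing v is connected in the bag tree. The decomposition is therefore valid. The largest bag has 2 vertices, so the width is 1.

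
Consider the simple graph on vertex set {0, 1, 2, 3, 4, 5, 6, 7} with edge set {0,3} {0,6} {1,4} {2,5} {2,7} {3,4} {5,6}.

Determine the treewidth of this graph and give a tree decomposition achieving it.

The largest bag has 2 vertices, giving width 1; this decomposition certifies tw(G) ≤ 1. Any graph with an edge has treewidth ≥ 1, and G has the edge 7–2. Therefore the treewidth is 1.

Treewidth 1.
Bags: B1 = {2, 7}  B2 = {2, 5}  B3 = {5, 6}  B4 = {0, 6}  B5 = {0, 3}  B6 = {3, 4}  B7 = {1, 4}
Tree: B1–B2, B2–B3, B3–B4, B4–B5, B5–B6, B6–B7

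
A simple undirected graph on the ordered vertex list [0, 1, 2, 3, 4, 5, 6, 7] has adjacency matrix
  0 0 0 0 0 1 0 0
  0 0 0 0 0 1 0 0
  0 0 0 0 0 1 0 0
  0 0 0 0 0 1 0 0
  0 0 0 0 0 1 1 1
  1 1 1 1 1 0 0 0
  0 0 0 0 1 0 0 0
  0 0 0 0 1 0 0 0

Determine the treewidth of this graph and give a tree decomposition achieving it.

Treewidth 1.
Bags: B1 = {4, 5}  B2 = {2, 5}  B3 = {4, 6}  B4 = {1, 5}  B5 = {4, 7}  B6 = {3, 5}  B7 = {0, 5}
Tree: B1–B2, B1–B3, B1–B4, B3–B5, B4–B6, B6–B7

The largest bag has 2 vertices, giving width 1; this decomposition certifies tw(G) ≤ 1. G has an edge, so its treewidth is at least 1. Combining the bounds, tw(G) = 1.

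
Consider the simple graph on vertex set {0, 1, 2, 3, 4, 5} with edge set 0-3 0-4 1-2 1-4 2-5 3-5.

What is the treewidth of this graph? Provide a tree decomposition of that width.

Each bag holds 3 vertices, so the decomposition has width 2, which upper-bounds the treewidth. Since 3–0–4–1–2–5–3 is a cycle in G, G is not acyclic. Forests are exactly the graphs of treewidth ≤ 1, so tw(G) ≥ 2. The upper and lower bounds meet at 2, so that is the treewidth.

Treewidth 2.
Bags: B1 = {0, 3, 4}  B2 = {1, 3, 4}  B3 = {1, 2, 3}  B4 = {2, 3, 5}
Tree: B1–B2, B2–B3, B3–B4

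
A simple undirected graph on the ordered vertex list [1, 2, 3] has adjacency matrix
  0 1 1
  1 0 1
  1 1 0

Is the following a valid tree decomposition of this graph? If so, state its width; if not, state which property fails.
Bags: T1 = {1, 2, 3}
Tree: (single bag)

Checking the three conditions: (i) the bags cover all of {1, 2, 3}; (ii) for each edge, some bag contains both endpoints; (iii) the bags containing any fixed vertex form a subtree. All hold, so the decomposition is valid with width 3 − 1 = 2.

Yes; width 2.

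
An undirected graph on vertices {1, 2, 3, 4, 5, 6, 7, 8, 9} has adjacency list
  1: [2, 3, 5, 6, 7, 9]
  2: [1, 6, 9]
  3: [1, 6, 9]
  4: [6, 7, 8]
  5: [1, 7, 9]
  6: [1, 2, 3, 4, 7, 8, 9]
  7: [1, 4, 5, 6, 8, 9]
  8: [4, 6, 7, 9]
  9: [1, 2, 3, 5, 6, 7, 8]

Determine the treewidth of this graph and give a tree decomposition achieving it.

The largest bag has 4 vertices, giving width 3; this decomposition certifies tw(G) ≤ 3. On the other hand G contains the 4-clique {1, 5, 7, 9}. A clique must lie in a single bag of any decomposition, so no decomposition can have width below 3. The upper and lower bounds meet at 3, so that is the treewidth.

Treewidth 3.
One such decomposition:
Bags: B1 = {1, 6, 7, 9}  B2 = {6, 7, 8, 9}  B3 = {1, 5, 7, 9}  B4 = {1, 3, 6, 9}  B5 = {1, 2, 6, 9}  B6 = {4, 6, 7, 8}
Tree: B1–B2, B1–B3, B1–B4, B1–B5, B2–B6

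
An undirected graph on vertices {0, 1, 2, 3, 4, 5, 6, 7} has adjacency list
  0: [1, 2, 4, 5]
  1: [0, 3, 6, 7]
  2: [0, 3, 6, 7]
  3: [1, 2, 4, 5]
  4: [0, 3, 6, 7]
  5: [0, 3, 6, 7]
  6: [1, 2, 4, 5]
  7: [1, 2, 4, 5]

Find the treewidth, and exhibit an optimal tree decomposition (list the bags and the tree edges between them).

Every bag has size at most 5, so the width is 5 − 1 = 4 and tw(G) ≤ 4. For the lower bound: the 5 vertex sets {2,3}, {1,6}, {0,4}, {5}, {7} are disjoint, each induces a connected subgraph, and every pair is joined by at least one edge of G. Contracting each set to a single vertex therefore yields K_{5} as a minor, and since treewidth is minor-monotone, tw(G) ≥ tw(K_{5}) = 4. Hence tw(G) = 4 exactly.

Treewidth 4.
One such decomposition:
Bags: B1 = {1, 2, 3, 4, 5}  B2 = {1, 2, 4, 5, 6}  B3 = {0, 1, 2, 4, 5}  B4 = {1, 2, 4, 5, 7}
Tree: B1–B2, B2–B3, B3–B4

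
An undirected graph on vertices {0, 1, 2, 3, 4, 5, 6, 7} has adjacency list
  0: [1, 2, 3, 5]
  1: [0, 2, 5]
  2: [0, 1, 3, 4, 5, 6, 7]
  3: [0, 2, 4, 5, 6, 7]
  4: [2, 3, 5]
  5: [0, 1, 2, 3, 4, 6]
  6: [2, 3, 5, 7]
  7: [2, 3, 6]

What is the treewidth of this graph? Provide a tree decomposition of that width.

Treewidth 3.
One such decomposition:
Bags: B1 = {0, 2, 3, 5}  B2 = {2, 3, 5, 6}  B3 = {2, 3, 6, 7}  B4 = {2, 3, 4, 5}  B5 = {0, 1, 2, 5}
Tree: B1–B2, B2–B3, B2–B4, B1–B5

The largest bag has 4 vertices, giving width 3; this decomposition certifies tw(G) ≤ 3. Conversely, {0, 1, 2, 5} is a clique of size 4, and the vertices of any clique must share a bag in every tree decomposition; so some bag has ≥ 4 vertices and tw(G) ≥ 3. Hence tw(G) = 3 exactly.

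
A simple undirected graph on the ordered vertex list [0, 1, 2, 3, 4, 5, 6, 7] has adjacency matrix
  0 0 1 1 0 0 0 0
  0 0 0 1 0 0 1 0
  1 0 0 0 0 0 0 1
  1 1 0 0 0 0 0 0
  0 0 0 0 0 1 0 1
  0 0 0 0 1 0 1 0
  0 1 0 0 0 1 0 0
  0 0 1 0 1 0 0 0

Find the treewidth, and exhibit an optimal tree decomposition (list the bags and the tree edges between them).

Every bag has size at most 3, so the width is 3 − 1 = 2 and tw(G) ≤ 2. For the lower bound, G contains the cycle 6–1–3–0–2–7–4–5–6, so G is not a forest; only forests have treewidth ≤ 1, hence tw(G) ≥ 2. Combining the bounds, tw(G) = 2.

Treewidth 2.
One optimal decomposition is:
Bags: B1 = {1, 3, 6}  B2 = {0, 3, 6}  B3 = {0, 2, 6}  B4 = {2, 6, 7}  B5 = {4, 6, 7}  B6 = {4, 5, 6}
Tree: B1–B2, B2–B3, B3–B4, B4–B5, B5–B6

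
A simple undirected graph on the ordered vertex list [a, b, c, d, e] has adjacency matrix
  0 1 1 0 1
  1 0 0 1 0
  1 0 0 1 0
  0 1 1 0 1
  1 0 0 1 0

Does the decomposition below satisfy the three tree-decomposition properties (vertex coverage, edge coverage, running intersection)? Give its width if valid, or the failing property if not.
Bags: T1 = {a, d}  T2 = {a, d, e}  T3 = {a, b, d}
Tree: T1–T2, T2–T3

No — vertex c appears in no bag.

A tree decomposition must satisfy three properties: every vertex lies in some bag; for every edge, both endpoints lie together in some bag; and for every vertex, the bags containing it form a connected subtree. Here vertex c appears in no bag, so the decomposition is invalid.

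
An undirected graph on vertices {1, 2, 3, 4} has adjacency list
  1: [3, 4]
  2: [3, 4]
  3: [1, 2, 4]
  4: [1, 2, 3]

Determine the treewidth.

2

A width-2 tree decomposition is:
Bags: B1 = {2, 3, 4}  B2 = {1, 3, 4}
Tree: B1–B2
The largest bag has 3 vertices, giving width 2; this decomposition certifies tw(G) ≤ 2. Conversely, {1, 3, 4} is a clique of size 3, and the vertices of any clique must share a bag in every tree decomposition; so some bag has ≥ 3 vertices and tw(G) ≥ 2. Combining the bounds, tw(G) = 2.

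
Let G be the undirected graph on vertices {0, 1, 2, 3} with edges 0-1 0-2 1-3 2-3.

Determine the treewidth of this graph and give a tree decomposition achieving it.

Every bag has size at most 3, so the width is 3 − 1 = 2 and tw(G) ≤ 2. For the lower bound, G contains the cycle 2–3–1–0–2, so G is not a forest; only forests have treewidth ≤ 1, hence tw(G) ≥ 2. Combining the bounds, tw(G) = 2.

Treewidth 2.
One such decomposition:
Bags: B1 = {1, 2, 3}  B2 = {0, 1, 2}
Tree: B1–B2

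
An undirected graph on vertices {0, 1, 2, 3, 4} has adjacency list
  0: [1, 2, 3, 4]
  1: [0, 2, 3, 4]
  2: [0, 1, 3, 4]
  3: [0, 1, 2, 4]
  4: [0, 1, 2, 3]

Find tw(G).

4

A width-4 tree decomposition is:
Bags: B1 = {0, 1, 2, 3, 4}
Tree: (single bag)
With just one bag of size 5, the width is 5 − 1 = 4, so tw(G) ≤ 4. For the lower bound, the 5 vertices {0, 1, 2, 3, 4} are pairwise adjacent, and any tree decomposition puts a clique entirely inside one bag — forcing width ≥ 4. Therefore the treewidth is 4.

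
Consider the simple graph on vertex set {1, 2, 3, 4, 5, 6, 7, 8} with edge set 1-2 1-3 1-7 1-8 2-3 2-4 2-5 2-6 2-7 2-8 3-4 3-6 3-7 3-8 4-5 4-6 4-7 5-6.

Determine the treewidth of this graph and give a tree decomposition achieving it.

Every bag has size at most 4, so the width is 4 − 1 = 3 and tw(G) ≤ 3. For the lower bound, the 4 vertices {1, 2, 3, 8} are pairwise adjacent, and any tree decomposition puts a clique entirely inside one bag — forcing width ≥ 3. Therefore the treewidth is 3.

Treewidth 3.
Bags: B1 = {2, 3, 4, 6}  B2 = {2, 3, 4, 7}  B3 = {1, 2, 3, 7}  B4 = {1, 2, 3, 8}  B5 = {2, 4, 5, 6}
Tree: B1–B2, B2–B3, B3–B4, B1–B5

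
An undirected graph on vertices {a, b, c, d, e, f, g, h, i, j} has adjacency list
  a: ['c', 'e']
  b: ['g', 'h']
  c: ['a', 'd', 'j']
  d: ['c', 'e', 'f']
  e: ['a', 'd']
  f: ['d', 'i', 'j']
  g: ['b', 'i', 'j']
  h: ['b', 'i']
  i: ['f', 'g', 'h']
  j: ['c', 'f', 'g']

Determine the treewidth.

2

A width-2 tree decomposition is:
Bags: B1 = {b, h, i}  B2 = {b, g, i}  B3 = {f, g, i}  B4 = {f, g, j}  B5 = {d, f, j}  B6 = {c, d, j}  B7 = {c, d, e}  B8 = {a, c, e}
Tree: B1–B2, B2–B3, B3–B4, B4–B5, B5–B6, B6–B7, B7–B8
Each bag holds 3 vertices, so the decomposition has width 2, which upper-bounds the treewidth. Since h–b–g–i–h is a cycle in G, G is not acyclic. Forests are exactly the graphs of treewidth ≤ 1, so tw(G) ≥ 2. Therefore the treewidth is 2.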